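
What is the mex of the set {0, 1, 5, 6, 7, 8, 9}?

2

The values 0, 1 are all present; 2 is the first non-negative integer missing from the set.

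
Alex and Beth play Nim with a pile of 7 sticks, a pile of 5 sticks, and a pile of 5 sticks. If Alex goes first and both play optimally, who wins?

Alex wins

Bitwise XOR of the heap sizes:
  111  (7)
  101  (5)
  101  (5)
  ---
  111  (7)
The nim-sum is 7 ≠ 0, so this is an N-position: the player to move can win; Alex has a winning move.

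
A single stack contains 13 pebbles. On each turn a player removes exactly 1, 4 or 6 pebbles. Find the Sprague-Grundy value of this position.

1

Build the Grundy sequence with g(k) = mex{g(k−s) : s ∈ {1, 4, 6}, s ≤ k}:
k:     0  1  2  3  4  5  6  7  8  9 10 11 12 13
g(k):  0  1  0  1  2  0  1  0  1  2  0  1  0  1
So g(13) = 1.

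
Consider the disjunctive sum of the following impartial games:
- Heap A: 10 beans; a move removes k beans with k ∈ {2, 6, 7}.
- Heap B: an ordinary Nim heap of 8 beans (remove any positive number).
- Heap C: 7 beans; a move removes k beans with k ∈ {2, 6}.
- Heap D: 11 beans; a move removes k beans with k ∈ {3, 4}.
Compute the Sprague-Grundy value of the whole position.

11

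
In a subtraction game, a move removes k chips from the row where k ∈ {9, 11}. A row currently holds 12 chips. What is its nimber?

Grundy values for subtraction set {9, 11}:
g(0) = mex{} = 0
g(1) = mex{} = 0
g(2) = mex{} = 0
g(3) = mex{} = 0
g(4) = mex{} = 0
g(5) = mex{} = 0
g(6) = mex{} = 0
g(7) = mex{} = 0
g(8) = mex{} = 0
g(9) = mex{0} = 1
g(10) = mex{0} = 1
g(11) = mex{0} = 1
g(12) = mex{0} = 1
So g(12) = 1.

1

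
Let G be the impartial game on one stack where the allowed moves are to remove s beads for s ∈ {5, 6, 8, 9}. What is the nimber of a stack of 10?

Build the Grundy sequence with g(k) = mex{g(k−s) : s ∈ {5, 6, 8, 9}, s ≤ k}:
k:     0  1  2  3  4  5  6  7  8  9 10
g(k):  0  0  0  0  0  1  1  1  1  1  2
So g(10) = 2.

2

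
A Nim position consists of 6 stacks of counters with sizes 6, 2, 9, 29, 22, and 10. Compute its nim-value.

12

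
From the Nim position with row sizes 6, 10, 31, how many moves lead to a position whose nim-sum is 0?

In binary:
  00110  (6)
  01010  (10)
  11111  (31)
  -----
  10011  (19)
The overall nim-sum is X = 19. A row of size p has a winning move iff p XOR X < p (reduce it to p XOR X).
  6: 6 XOR 19 = 21 ≥ 6 — no move.
  10: 10 XOR 19 = 25 ≥ 10 — no move.
  31: 31 XOR 19 = 12 < 31 — winning move (to 12).
That gives 1 winning move.

1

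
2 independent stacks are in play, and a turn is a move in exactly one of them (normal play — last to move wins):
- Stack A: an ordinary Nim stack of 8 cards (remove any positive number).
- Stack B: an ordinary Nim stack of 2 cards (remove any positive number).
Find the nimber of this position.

Stack A is a plain Nim stack of size 8, so its Grundy value is 8.
Stack B is a plain Nim stack of size 2, so its Grundy value is 2.
The value of a disjunctive sum is the nim-sum of the parts.
Combined value = 8 ⊕ 2 = 10.

10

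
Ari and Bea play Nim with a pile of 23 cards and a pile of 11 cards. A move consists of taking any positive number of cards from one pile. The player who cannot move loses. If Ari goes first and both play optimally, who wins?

Ari wins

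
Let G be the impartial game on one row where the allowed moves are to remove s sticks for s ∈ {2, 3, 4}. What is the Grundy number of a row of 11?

Build the Grundy sequence with g(k) = mex{g(k−s) : s ∈ {2, 3, 4}, s ≤ k}:
g(0) = mex{} = 0
g(1) = mex{} = 0
g(2) = mex{0} = 1
g(3) = mex{0} = 1
g(4) = mex{0,1} = 2
g(5) = mex{0,1} = 2
g(6) = mex{1,2} = 0
g(7) = mex{1,2} = 0
g(8) = mex{0,2} = 1
g(9) = mex{0,2} = 1
g(10) = mex{0,1} = 2
g(11) = mex{0,1} = 2
So g(11) = 2.

2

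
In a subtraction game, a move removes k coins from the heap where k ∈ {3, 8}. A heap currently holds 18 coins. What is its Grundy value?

0

Build the Grundy sequence with g(k) = mex{g(k−s) : s ∈ {3, 8}, s ≤ k}:
k:     0  1  2  3  4  5  6  7  8  9 10 11 12 13 14 15 16 17 18
g(k):  0  0  0  1  1  1  0  0  2  1  1  0  0  0  1  1  1  0  0
So g(18) = 0.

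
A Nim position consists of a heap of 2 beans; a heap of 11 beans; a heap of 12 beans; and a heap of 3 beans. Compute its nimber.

6

Nim-sum: 2 XOR 11 XOR 12 XOR 3 = 6.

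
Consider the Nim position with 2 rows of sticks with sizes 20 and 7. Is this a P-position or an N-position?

N-position

Compute the nim-sum pairwise:
20 ⊕ 7 = 19
The nim-sum is 19 ≠ 0, so this is an N-position: the player to move can win.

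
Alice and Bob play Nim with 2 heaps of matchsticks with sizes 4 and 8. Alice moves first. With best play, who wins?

In binary:
  0100  (4)
  1000  (8)
  ----
  1100  (12)
The nim-sum is 12 ≠ 0, so this is an N-position: the player to move can win; Alice has a winning move.

Alice wins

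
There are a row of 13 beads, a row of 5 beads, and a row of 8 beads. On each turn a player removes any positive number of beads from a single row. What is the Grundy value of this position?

In binary:
  1101  (13)
  0101  (5)
  1000  (8)
  ----
  0000  (0)

0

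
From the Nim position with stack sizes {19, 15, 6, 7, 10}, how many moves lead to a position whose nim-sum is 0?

1

In binary:
  10011  (19)
  01111  (15)
  00110  (6)
  00111  (7)
  01010  (10)
  -----
  10111  (23)
The overall nim-sum is X = 23. A stack of size p has a winning move iff p XOR X < p (reduce it to p XOR X).
  19: 19 XOR 23 = 4 < 19 — winning move (to 4).
  15: 15 XOR 23 = 24 ≥ 15 — no move.
  6: 6 XOR 23 = 17 ≥ 6 — no move.
  7: 7 XOR 23 = 16 ≥ 7 — no move.
  10: 10 XOR 23 = 29 ≥ 10 — no move.
That gives 1 winning move.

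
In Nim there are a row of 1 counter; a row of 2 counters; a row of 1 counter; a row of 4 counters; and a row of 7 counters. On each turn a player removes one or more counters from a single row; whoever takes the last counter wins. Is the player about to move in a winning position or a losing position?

In binary:
  001  (1)
  010  (2)
  001  (1)
  100  (4)
  111  (7)
  ---
  001  (1)
The nim-sum is 1 ≠ 0, so this is an N-position: the player to move can win.

Winning position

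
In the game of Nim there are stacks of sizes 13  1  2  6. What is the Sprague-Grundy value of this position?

8

In binary:
  1101  (13)
  0001  (1)
  0010  (2)
  0110  (6)
  ----
  1000  (8)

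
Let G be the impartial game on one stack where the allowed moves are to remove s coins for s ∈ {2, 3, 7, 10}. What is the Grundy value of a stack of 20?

Compute g(0), g(1), … for moves {2, 3, 7, 10}:
k:     0  1  2  3  4  5  6  7  8  9 10 11 12 13 14 15 16 17 18 19 20
g(k):  0  0  1  1  2  0  0  1  1  2  2  3  3  4  0  2  1  3  0  0  1
So g(20) = 1.

1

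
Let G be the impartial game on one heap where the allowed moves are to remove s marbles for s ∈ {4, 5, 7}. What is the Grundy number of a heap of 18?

Build the Grundy sequence with g(k) = mex{g(k−s) : s ∈ {4, 5, 7}, s ≤ k}:
k:     0  1  2  3  4  5  6  7  8  9 10 11 12 13 14 15 16 17 18
g(k):  0  0  0  0  1  1  1  1  2  2  2  0  0  0  0  1  1  1  1
So g(18) = 1.

1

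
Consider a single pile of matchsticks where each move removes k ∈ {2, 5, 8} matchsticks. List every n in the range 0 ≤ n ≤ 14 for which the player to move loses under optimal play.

Compute g(0), g(1), … for moves {2, 5, 8}:
g(0) = mex{} = 0
g(1) = mex{} = 0
g(2) = mex{0} = 1
g(3) = mex{0} = 1
g(4) = mex{1} = 0
g(5) = mex{0,1} = 2
g(6) = mex{0} = 1
g(7) = mex{1,2} = 0
g(8) = mex{0,1} = 2
g(9) = mex{0} = 1
g(10) = mex{1,2} = 0
g(11) = mex{1} = 0
g(12) = mex{0} = 1
g(13) = mex{0,2} = 1
g(14) = mex{1} = 0
The P-positions (g = 0) in 0..14 are 0, 1, 4, 7, 10, 11, 14.

0, 1, 4, 7, 10, 11, 14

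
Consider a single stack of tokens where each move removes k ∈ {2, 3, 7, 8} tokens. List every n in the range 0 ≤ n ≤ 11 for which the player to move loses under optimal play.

0, 1, 5, 6, 10, 11

Grundy values for subtraction set {2, 3, 7, 8}:
k:     0  1  2  3  4  5  6  7  8  9 10 11
g(k):  0  0  1  1  2  0  0  1  1  2  0  0
The P-positions (g = 0) in 0..11 are 0, 1, 5, 6, 10, 11.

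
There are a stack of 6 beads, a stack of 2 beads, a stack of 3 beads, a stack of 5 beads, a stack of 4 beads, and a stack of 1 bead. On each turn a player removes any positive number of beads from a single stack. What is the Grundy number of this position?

Nim-sum: 6 ⊕ 2 ⊕ 3 ⊕ 5 ⊕ 4 ⊕ 1 = 7.

7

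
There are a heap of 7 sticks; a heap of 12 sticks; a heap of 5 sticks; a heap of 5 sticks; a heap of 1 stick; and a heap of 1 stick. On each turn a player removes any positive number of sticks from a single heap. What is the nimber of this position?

11

Nim-sum: 7 XOR 12 XOR 5 XOR 5 XOR 1 XOR 1 = 11.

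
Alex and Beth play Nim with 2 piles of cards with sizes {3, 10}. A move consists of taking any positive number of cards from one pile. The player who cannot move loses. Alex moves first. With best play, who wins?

Nim-sum: 3 ^ 10 = 9.
The nim-sum is 9 ≠ 0, so this is an N-position: the player to move can win; Alex has a winning move.

Alex wins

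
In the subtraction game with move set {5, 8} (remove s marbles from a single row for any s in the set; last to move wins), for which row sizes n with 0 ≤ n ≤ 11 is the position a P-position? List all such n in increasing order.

0, 1, 2, 3, 4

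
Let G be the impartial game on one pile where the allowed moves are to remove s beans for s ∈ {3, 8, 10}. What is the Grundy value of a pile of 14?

2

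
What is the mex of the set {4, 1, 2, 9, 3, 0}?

5

The values 0, 1, 2, 3, 4 are all present; 5 is the first non-negative integer missing from the set.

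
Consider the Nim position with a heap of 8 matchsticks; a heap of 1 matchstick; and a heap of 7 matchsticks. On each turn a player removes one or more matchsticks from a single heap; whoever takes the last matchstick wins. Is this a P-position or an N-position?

N-position

Bitwise XOR of the heap sizes:
  1000  (8)
  0001  (1)
  0111  (7)
  ----
  1110  (14)
The nim-sum is 14 ≠ 0, so this is an N-position: the player to move can win.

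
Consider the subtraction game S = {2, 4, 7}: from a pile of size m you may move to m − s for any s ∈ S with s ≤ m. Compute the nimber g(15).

0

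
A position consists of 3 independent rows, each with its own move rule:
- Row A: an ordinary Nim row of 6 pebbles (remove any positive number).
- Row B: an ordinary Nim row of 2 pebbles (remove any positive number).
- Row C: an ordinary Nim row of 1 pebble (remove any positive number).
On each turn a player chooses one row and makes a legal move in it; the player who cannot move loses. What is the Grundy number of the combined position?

5

Row A is a plain Nim row of size 6, so its Grundy value is 6.
Row B is a plain Nim row of size 2, so its Grundy value is 2.
Row C is a plain Nim row of size 1, so its Grundy value is 1.
By the Sprague-Grundy theorem, the Grundy value of a sum of independent games is the XOR of the component values.
Combined value = 6 ⊕ 2 ⊕ 1 = 5.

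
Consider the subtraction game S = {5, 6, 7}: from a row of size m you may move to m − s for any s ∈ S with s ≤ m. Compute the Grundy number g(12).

Build the Grundy sequence with g(k) = mex{g(k−s) : s ∈ {5, 6, 7}, s ≤ k}:
g(0) = mex{} = 0
g(1) = mex{} = 0
g(2) = mex{} = 0
g(3) = mex{} = 0
g(4) = mex{} = 0
g(5) = mex{0} = 1
g(6) = mex{0} = 1
g(7) = mex{0} = 1
g(8) = mex{0} = 1
g(9) = mex{0} = 1
g(10) = mex{0,1} = 2
g(11) = mex{0,1} = 2
g(12) = mex{1} = 0
So g(12) = 0.

0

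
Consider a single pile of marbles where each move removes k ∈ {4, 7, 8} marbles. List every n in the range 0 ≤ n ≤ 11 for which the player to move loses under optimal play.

0, 1, 2, 3

Compute g(0), g(1), … for moves {4, 7, 8}:
g(0) = mex{} = 0
g(1) = mex{} = 0
g(2) = mex{} = 0
g(3) = mex{} = 0
g(4) = mex{0} = 1
g(5) = mex{0} = 1
g(6) = mex{0} = 1
g(7) = mex{0} = 1
g(8) = mex{0,1} = 2
g(9) = mex{0,1} = 2
g(10) = mex{0,1} = 2
g(11) = mex{0,1} = 2
The P-positions (g = 0) in 0..11 are 0, 1, 2, 3.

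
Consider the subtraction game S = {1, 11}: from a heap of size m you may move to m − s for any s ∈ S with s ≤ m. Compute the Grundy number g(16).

0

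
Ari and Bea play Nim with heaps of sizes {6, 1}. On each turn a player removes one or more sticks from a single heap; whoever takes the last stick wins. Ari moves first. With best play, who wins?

Compute the nim-sum pairwise:
6 ^ 1 = 7
The nim-sum is 7 ≠ 0, so this is an N-position: the player to move can win; Ari has a winning move.

Ari wins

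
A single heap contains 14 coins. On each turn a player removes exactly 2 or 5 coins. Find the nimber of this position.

0

Build the Grundy sequence with g(k) = mex{g(k−s) : s ∈ {2, 5}, s ≤ k}:
k:     0  1  2  3  4  5  6  7  8  9 10 11 12 13 14
g(k):  0  0  1  1  0  2  1  0  0  1  1  0  2  1  0
So g(14) = 0.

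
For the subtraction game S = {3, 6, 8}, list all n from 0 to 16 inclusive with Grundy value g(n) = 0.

Build the Grundy sequence with g(k) = mex{g(k−s) : s ∈ {3, 6, 8}, s ≤ k}:
k:     0  1  2  3  4  5  6  7  8  9 10 11 12 13 14 15 16
g(k):  0  0  0  1  1  1  2  2  2  3  3  0  0  0  1  1  1
The P-positions (g = 0) in 0..16 are 0, 1, 2, 11, 12, 13.

0, 1, 2, 11, 12, 13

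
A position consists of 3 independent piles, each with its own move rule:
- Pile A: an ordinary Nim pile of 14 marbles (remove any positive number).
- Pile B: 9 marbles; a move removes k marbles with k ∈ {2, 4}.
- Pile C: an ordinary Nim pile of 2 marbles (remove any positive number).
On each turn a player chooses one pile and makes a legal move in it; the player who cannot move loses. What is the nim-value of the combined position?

13

Pile A is a plain Nim pile of size 14, so its Grundy value is 14.
For pile B, compute g(0), g(1), … with moves {2, 4}:
g(0) = mex{} = 0
g(1) = mex{} = 0
g(2) = mex{0} = 1
g(3) = mex{0} = 1
g(4) = mex{0,1} = 2
g(5) = mex{0,1} = 2
g(6) = mex{1,2} = 0
g(7) = mex{1,2} = 0
g(8) = mex{0,2} = 1
g(9) = mex{0,2} = 1
So g(9) = 1.
Pile C is a plain Nim pile of size 2, so its Grundy value is 2.
By the Sprague-Grundy theorem, the Grundy value of a sum of independent games is the XOR of the component values.
Combined value = 14 XOR 1 XOR 2 = 13.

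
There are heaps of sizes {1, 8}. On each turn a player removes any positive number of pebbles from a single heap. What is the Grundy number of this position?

9

Nim-sum: 1 ^ 8 = 9.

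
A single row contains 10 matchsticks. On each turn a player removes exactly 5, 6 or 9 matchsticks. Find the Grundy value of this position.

2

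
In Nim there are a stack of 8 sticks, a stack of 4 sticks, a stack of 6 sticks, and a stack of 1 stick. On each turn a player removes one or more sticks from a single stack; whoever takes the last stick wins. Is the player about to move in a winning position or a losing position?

Winning position

Compute the nim-sum pairwise:
8 ⊕ 4 = 12
12 ⊕ 6 = 10
10 ⊕ 1 = 11
The nim-sum is 11 ≠ 0, so this is an N-position: the player to move can win.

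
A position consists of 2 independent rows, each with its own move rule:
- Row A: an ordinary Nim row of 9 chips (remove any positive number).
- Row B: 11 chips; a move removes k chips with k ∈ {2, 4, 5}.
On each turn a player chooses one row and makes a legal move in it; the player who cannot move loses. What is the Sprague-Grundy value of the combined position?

Row A is a plain Nim row of size 9, so its Grundy value is 9.
For row B, compute g(0), g(1), … with moves {2, 4, 5}:
k:     0  1  2  3  4  5  6  7  8  9 10 11
g(k):  0  0  1  1  2  2  3  0  0  1  1  2
So g(11) = 2.
By the Sprague-Grundy theorem, the Grundy value of a sum of independent games is the XOR of the component values.
Combined value = 9 ⊕ 2 = 11.

11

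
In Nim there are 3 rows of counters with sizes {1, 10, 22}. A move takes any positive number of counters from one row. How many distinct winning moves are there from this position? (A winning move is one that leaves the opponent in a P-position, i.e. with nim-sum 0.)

Nim-sum: 1 ^ 10 ^ 22 = 29.
The overall nim-sum is X = 29. A row of size p has a winning move iff p XOR X < p (reduce it to p XOR X).
  1: 1 XOR 29 = 28 ≥ 1 — no move.
  10: 10 XOR 29 = 23 ≥ 10 — no move.
  22: 22 XOR 29 = 11 < 22 — winning move (to 11).
That gives 1 winning move.

1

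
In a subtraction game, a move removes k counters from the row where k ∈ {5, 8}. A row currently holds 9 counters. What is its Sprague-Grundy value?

Grundy values for subtraction set {5, 8}:
k:     0  1  2  3  4  5  6  7  8  9
g(k):  0  0  0  0  0  1  1  1  1  1
So g(9) = 1.

1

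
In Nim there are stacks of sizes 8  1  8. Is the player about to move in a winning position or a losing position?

Nim-sum: 8 ⊕ 1 ⊕ 8 = 1.
The nim-sum is 1 ≠ 0, so this is an N-position: the player to move can win.

Winning position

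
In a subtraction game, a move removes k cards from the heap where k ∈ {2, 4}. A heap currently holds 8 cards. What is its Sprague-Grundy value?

Grundy values for subtraction set {2, 4}:
k:     0  1  2  3  4  5  6  7  8
g(k):  0  0  1  1  2  2  0  0  1
So g(8) = 1.

1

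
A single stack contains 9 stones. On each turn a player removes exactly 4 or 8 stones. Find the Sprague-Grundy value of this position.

2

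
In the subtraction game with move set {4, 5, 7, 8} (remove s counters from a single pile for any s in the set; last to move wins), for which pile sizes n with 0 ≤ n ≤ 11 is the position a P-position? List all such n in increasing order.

0, 1, 2, 3

Compute g(0), g(1), … for moves {4, 5, 7, 8}:
g(0) = mex{} = 0
g(1) = mex{} = 0
g(2) = mex{} = 0
g(3) = mex{} = 0
g(4) = mex{0} = 1
g(5) = mex{0} = 1
g(6) = mex{0} = 1
g(7) = mex{0} = 1
g(8) = mex{0,1} = 2
g(9) = mex{0,1} = 2
g(10) = mex{0,1} = 2
g(11) = mex{0,1} = 2
The P-positions (g = 0) in 0..11 are 0, 1, 2, 3.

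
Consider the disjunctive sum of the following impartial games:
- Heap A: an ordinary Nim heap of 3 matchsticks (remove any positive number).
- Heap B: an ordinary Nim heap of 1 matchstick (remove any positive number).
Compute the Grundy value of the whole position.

2

Heap A is a plain Nim heap of size 3, so its Grundy value is 3.
Heap B is a plain Nim heap of size 1, so its Grundy value is 1.
The value of a disjunctive sum is the nim-sum of the parts.
Combined value = 3 XOR 1 = 2.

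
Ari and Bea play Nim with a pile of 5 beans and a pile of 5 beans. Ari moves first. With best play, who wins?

Compute the nim-sum pairwise:
5 ⊕ 5 = 0
The nim-sum is 0, so this is a P-position: the player to move is in a losing position under optimal play; Ari is about to move from it and so loses — Bea wins.

Bea wins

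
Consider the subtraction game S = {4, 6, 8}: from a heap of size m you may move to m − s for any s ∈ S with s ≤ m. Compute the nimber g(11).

Compute g(0), g(1), … for moves {4, 6, 8}:
k:     0  1  2  3  4  5  6  7  8  9 10 11
g(k):  0  0  0  0  1  1  1  1  2  2  2  2
So g(11) = 2.

2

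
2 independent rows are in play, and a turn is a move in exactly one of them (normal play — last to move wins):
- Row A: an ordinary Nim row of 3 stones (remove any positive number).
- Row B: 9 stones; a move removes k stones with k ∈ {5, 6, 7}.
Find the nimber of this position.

Row A is a plain Nim row of size 3, so its Grundy value is 3.
For row B, compute g(0), g(1), … with moves {5, 6, 7}:
g(0) = mex{} = 0
g(1) = mex{} = 0
g(2) = mex{} = 0
g(3) = mex{} = 0
g(4) = mex{} = 0
g(5) = mex{0} = 1
g(6) = mex{0} = 1
g(7) = mex{0} = 1
g(8) = mex{0} = 1
g(9) = mex{0} = 1
So g(9) = 1.
The value of a disjunctive sum is the nim-sum of the parts.
Combined value = 3 XOR 1 = 2.

2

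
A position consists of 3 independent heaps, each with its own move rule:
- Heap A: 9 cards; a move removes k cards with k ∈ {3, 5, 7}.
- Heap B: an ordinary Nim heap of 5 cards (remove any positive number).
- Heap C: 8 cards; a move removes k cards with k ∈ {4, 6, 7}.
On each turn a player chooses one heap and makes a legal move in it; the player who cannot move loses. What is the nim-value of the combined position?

Build the Grundy sequence for heap A with g(k) = mex{g(k−s) : s ∈ {3, 5, 7}, s ≤ k}:
g(0) = mex{} = 0
g(1) = mex{} = 0
g(2) = mex{} = 0
g(3) = mex{0} = 1
g(4) = mex{0} = 1
g(5) = mex{0} = 1
g(6) = mex{0,1} = 2
g(7) = mex{0,1} = 2
g(8) = mex{0,1} = 2
g(9) = mex{0,1,2} = 3
So g(9) = 3.
Heap B is a plain Nim heap of size 5, so its Grundy value is 5.
Grundy values for heap C (subtraction set {4, 6, 7}):
k:     0  1  2  3  4  5  6  7  8
g(k):  0  0  0  0  1  1  1  1  2
So g(8) = 2.
The value of a disjunctive sum is the nim-sum of the parts.
Combined value = 3 ⊕ 5 ⊕ 2 = 4.

4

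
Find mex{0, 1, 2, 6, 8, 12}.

The values 0, 1, 2 are all present; 3 is the first non-negative integer missing from the set.

3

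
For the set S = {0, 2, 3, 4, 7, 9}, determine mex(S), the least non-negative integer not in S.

0 is in the set but 1 is not, so the mex is 1.

1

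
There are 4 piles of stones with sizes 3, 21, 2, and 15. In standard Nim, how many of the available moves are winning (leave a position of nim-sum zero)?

Compute the nim-sum pairwise:
3 ^ 21 = 22
22 ^ 2 = 20
20 ^ 15 = 27
The overall nim-sum is X = 27. A pile of size p has a winning move iff p XOR X < p (reduce it to p XOR X).
  3: 3 XOR 27 = 24 ≥ 3 — no move.
  21: 21 XOR 27 = 14 < 21 — winning move (to 14).
  2: 2 XOR 27 = 25 ≥ 2 — no move.
  15: 15 XOR 27 = 20 ≥ 15 — no move.
That gives 1 winning move.

1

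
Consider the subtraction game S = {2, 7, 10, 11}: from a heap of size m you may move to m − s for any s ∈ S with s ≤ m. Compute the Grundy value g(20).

1

Build the Grundy sequence with g(k) = mex{g(k−s) : s ∈ {2, 7, 10, 11}, s ≤ k}:
k:     0  1  2  3  4  5  6  7  8  9 10 11 12 13 14 15 16 17 18 19 20
g(k):  0  0  1  1  0  0  1  1  2  0  3  1  2  0  3  1  2  0  0  1  1
So g(20) = 1.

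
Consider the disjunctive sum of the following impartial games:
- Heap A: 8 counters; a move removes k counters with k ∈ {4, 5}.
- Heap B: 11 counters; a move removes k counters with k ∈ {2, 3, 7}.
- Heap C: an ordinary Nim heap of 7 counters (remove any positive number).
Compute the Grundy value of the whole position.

For heap A, compute g(0), g(1), … with moves {4, 5}:
k:     0  1  2  3  4  5  6  7  8
g(k):  0  0  0  0  1  1  1  1  2
So g(8) = 2.
For heap B, compute g(0), g(1), … with moves {2, 3, 7}:
g(0) = mex{} = 0
g(1) = mex{} = 0
g(2) = mex{0} = 1
g(3) = mex{0} = 1
g(4) = mex{0,1} = 2
g(5) = mex{1} = 0
g(6) = mex{1,2} = 0
g(7) = mex{0,2} = 1
g(8) = mex{0} = 1
g(9) = mex{0,1} = 2
g(10) = mex{1} = 0
g(11) = mex{1,2} = 0
So g(11) = 0.
Heap C is a plain Nim heap of size 7, so its Grundy value is 7.
The value of a disjunctive sum is the nim-sum of the parts.
Combined value = 2 ⊕ 0 ⊕ 7 = 5.

5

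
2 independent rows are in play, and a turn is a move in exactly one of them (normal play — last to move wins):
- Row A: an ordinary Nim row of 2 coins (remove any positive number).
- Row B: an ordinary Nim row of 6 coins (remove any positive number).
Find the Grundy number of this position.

4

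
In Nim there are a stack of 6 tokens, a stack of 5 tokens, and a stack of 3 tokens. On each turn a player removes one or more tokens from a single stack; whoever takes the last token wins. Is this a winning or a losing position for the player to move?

Losing position

Compute the nim-sum pairwise:
6 ⊕ 5 = 3
3 ⊕ 3 = 0
The nim-sum is 0, so this is a P-position: the player to move is in a losing position under optimal play.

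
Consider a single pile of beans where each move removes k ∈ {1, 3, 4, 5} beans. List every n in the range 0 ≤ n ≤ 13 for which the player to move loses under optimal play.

Compute g(0), g(1), … for moves {1, 3, 4, 5}:
g(0) = mex{} = 0
g(1) = mex{0} = 1
g(2) = mex{1} = 0
g(3) = mex{0} = 1
g(4) = mex{0,1} = 2
g(5) = mex{0,1,2} = 3
g(6) = mex{0,1,3} = 2
g(7) = mex{0,1,2} = 3
g(8) = mex{1,2,3} = 0
g(9) = mex{0,2,3} = 1
g(10) = mex{1,2,3} = 0
g(11) = mex{0,2,3} = 1
g(12) = mex{0,1,3} = 2
g(13) = mex{0,1,2} = 3
The P-positions (g = 0) in 0..13 are 0, 2, 8, 10.

0, 2, 8, 10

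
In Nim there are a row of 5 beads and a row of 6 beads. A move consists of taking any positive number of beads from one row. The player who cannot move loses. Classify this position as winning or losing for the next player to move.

Compute the nim-sum pairwise:
5 ⊕ 6 = 3
The nim-sum is 3 ≠ 0, so this is an N-position: the player to move can win.

Winning position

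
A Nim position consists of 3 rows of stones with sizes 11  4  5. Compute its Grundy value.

Write each in binary and XOR column by column:
  1011  (11)
  0100  (4)
  0101  (5)
  ----
  1010  (10)

10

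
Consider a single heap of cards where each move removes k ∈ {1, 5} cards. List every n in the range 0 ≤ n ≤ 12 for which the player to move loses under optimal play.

Grundy values for subtraction set {1, 5}:
g(0) = mex{} = 0
g(1) = mex{0} = 1
g(2) = mex{1} = 0
g(3) = mex{0} = 1
g(4) = mex{1} = 0
g(5) = mex{0} = 1
g(6) = mex{1} = 0
g(7) = mex{0} = 1
g(8) = mex{1} = 0
g(9) = mex{0} = 1
g(10) = mex{1} = 0
g(11) = mex{0} = 1
g(12) = mex{1} = 0
The P-positions (g = 0) in 0..12 are 0, 2, 4, 6, 8, 10, 12.

0, 2, 4, 6, 8, 10, 12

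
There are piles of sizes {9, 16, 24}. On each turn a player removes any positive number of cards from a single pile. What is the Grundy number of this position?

1

Compute the nim-sum pairwise:
9 ⊕ 16 = 25
25 ⊕ 24 = 1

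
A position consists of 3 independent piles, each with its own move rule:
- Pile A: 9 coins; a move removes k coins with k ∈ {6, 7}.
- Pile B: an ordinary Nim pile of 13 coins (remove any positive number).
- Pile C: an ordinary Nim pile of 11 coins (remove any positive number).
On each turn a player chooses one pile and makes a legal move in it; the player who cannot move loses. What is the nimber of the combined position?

Build the Grundy sequence for pile A with g(k) = mex{g(k−s) : s ∈ {6, 7}, s ≤ k}:
k:     0  1  2  3  4  5  6  7  8  9
g(k):  0  0  0  0  0  0  1  1  1  1
So g(9) = 1.
Pile B is a plain Nim pile of size 13, so its Grundy value is 13.
Pile C is a plain Nim pile of size 11, so its Grundy value is 11.
By the Sprague-Grundy theorem, the Grundy value of a sum of independent games is the XOR of the component values.
Combined value = 1 XOR 13 XOR 11 = 7.

7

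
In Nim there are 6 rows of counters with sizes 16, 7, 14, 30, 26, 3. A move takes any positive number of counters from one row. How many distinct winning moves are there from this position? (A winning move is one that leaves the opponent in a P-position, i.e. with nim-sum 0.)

3

Compute the nim-sum pairwise:
16 ^ 7 = 23
23 ^ 14 = 25
25 ^ 30 = 7
7 ^ 26 = 29
29 ^ 3 = 30
The overall nim-sum is X = 30. A row of size p has a winning move iff p XOR X < p (reduce it to p XOR X).
  16: 16 XOR 30 = 14 < 16 — winning move (to 14).
  7: 7 XOR 30 = 25 ≥ 7 — no move.
  14: 14 XOR 30 = 16 ≥ 14 — no move.
  30: 30 XOR 30 = 0 < 30 — winning move (to 0).
  26: 26 XOR 30 = 4 < 26 — winning move (to 4).
  3: 3 XOR 30 = 29 ≥ 3 — no move.
That gives 3 winning moves.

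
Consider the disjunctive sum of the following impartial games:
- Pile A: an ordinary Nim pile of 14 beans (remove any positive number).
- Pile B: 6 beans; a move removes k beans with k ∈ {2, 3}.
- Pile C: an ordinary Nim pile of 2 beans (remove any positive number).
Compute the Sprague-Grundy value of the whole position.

12

Pile A is a plain Nim pile of size 14, so its Grundy value is 14.
Build the Grundy sequence for pile B with g(k) = mex{g(k−s) : s ∈ {2, 3}, s ≤ k}:
k:     0  1  2  3  4  5  6
g(k):  0  0  1  1  2  0  0
So g(6) = 0.
Pile C is a plain Nim pile of size 2, so its Grundy value is 2.
By the Sprague-Grundy theorem, the Grundy value of a sum of independent games is the XOR of the component values.
Combined value = 14 ⊕ 0 ⊕ 2 = 12.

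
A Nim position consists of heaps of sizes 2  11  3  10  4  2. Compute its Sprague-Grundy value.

6

Nim-sum: 2 ^ 11 ^ 3 ^ 10 ^ 4 ^ 2 = 6.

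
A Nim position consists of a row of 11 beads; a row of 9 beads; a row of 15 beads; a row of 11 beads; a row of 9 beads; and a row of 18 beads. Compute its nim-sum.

Bitwise XOR of the heap sizes:
  01011  (11)
  01001  (9)
  01111  (15)
  01011  (11)
  01001  (9)
  10010  (18)
  -----
  11101  (29)

29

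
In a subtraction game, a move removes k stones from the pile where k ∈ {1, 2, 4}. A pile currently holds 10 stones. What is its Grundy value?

1

Compute g(0), g(1), … for moves {1, 2, 4}:
k:     0  1  2  3  4  5  6  7  8  9 10
g(k):  0  1  2  0  1  2  0  1  2  0  1
So g(10) = 1.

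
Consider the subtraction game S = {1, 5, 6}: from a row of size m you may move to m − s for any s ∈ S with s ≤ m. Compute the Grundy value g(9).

Grundy values for subtraction set {1, 5, 6}:
k:     0  1  2  3  4  5  6  7  8  9
g(k):  0  1  0  1  0  1  2  3  2  3
So g(9) = 3.

3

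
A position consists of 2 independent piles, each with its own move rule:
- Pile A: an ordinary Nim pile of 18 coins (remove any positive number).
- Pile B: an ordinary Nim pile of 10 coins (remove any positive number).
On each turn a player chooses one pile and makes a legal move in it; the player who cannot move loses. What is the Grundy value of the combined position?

Pile A is a plain Nim pile of size 18, so its Grundy value is 18.
Pile B is a plain Nim pile of size 10, so its Grundy value is 10.
The value of a disjunctive sum is the nim-sum of the parts.
Combined value = 18 XOR 10 = 24.

24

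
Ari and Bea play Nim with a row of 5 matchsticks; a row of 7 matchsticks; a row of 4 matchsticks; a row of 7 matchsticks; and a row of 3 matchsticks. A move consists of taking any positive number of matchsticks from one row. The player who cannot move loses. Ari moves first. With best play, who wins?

Write each in binary and XOR column by column:
  101  (5)
  111  (7)
  100  (4)
  111  (7)
  011  (3)
  ---
  010  (2)
The nim-sum is 2 ≠ 0, so this is an N-position: the player to move can win; Ari has a winning move.

Ari wins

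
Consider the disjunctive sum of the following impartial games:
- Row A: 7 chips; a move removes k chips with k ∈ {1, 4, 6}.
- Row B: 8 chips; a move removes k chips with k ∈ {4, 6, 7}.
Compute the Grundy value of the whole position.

For row A, compute g(0), g(1), … with moves {1, 4, 6}:
k:     0  1  2  3  4  5  6  7
g(k):  0  1  0  1  2  0  1  0
So g(7) = 0.
Grundy values for row B (subtraction set {4, 6, 7}):
k:     0  1  2  3  4  5  6  7  8
g(k):  0  0  0  0  1  1  1  1  2
So g(8) = 2.
By the Sprague-Grundy theorem, the Grundy value of a sum of independent games is the XOR of the component values.
Combined value = 0 ⊕ 2 = 2.

2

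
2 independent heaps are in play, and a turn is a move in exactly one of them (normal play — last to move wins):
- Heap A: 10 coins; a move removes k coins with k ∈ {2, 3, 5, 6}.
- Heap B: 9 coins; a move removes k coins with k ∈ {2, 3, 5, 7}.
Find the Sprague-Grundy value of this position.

Build the Grundy sequence for heap A with g(k) = mex{g(k−s) : s ∈ {2, 3, 5, 6}, s ≤ k}:
k:     0  1  2  3  4  5  6  7  8  9 10
g(k):  0  0  1  1  2  2  3  3  0  0  1
So g(10) = 1.
Grundy values for heap B (subtraction set {2, 3, 5, 7}):
k:     0  1  2  3  4  5  6  7  8  9
g(k):  0  0  1  1  2  2  3  3  4  0
So g(9) = 0.
The value of a disjunctive sum is the nim-sum of the parts.
Combined value = 1 XOR 0 = 1.

1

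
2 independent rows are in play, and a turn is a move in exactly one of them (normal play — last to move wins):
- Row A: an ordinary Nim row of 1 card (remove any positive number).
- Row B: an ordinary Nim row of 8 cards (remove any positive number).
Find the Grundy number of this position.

9

Row A is a plain Nim row of size 1, so its Grundy value is 1.
Row B is a plain Nim row of size 8, so its Grundy value is 8.
By the Sprague-Grundy theorem, the Grundy value of a sum of independent games is the XOR of the component values.
Combined value = 1 XOR 8 = 9.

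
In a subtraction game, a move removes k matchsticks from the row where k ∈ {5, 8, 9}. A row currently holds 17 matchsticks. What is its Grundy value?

Grundy values for subtraction set {5, 8, 9}:
k:     0  1  2  3  4  5  6  7  8  9 10 11 12 13 14 15 16 17
g(k):  0  0  0  0  0  1  1  1  1  1  2  2  2  2  0  0  0  0
So g(17) = 0.

0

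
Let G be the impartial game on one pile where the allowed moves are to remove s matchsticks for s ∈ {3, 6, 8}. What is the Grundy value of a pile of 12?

0

Build the Grundy sequence with g(k) = mex{g(k−s) : s ∈ {3, 6, 8}, s ≤ k}:
k:     0  1  2  3  4  5  6  7  8  9 10 11 12
g(k):  0  0  0  1  1  1  2  2  2  3  3  0  0
So g(12) = 0.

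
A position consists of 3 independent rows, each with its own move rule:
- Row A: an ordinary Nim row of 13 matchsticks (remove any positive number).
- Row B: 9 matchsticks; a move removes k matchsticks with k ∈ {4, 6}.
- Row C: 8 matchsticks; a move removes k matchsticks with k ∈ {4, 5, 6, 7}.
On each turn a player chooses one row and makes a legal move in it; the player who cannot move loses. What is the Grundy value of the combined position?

13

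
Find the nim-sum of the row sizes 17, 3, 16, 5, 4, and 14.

13

Bitwise XOR of the heap sizes:
  10001  (17)
  00011  (3)
  10000  (16)
  00101  (5)
  00100  (4)
  01110  (14)
  -----
  01101  (13)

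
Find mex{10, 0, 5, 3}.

1

0 is in the set but 1 is not, so the mex is 1.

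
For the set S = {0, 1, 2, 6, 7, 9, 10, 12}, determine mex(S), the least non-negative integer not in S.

3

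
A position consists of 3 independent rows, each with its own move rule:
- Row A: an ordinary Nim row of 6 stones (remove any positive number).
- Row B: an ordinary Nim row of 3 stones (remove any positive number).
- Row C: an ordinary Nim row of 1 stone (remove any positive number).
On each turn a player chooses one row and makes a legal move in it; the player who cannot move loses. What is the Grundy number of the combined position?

4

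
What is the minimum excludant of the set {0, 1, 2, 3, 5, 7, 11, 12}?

4

The values 0, 1, 2, 3 are all present; 4 is the first non-negative integer missing from the set.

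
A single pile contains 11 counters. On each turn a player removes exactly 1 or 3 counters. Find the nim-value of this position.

1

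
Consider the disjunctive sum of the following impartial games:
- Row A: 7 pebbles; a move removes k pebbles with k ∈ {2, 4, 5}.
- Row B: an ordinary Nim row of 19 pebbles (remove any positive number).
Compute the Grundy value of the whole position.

19

Build the Grundy sequence for row A with g(k) = mex{g(k−s) : s ∈ {2, 4, 5}, s ≤ k}:
k:     0  1  2  3  4  5  6  7
g(k):  0  0  1  1  2  2  3  0
So g(7) = 0.
Row B is a plain Nim row of size 19, so its Grundy value is 19.
The value of a disjunctive sum is the nim-sum of the parts.
Combined value = 0 XOR 19 = 19.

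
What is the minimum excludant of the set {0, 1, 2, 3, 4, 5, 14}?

6

The values 0, 1, 2, 3, 4, 5 are all present; 6 is the first non-negative integer missing from the set.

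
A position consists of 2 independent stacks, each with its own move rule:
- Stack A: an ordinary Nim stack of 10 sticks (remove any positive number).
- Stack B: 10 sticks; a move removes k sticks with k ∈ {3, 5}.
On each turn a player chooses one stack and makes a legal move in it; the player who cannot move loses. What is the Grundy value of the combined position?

10

Stack A is a plain Nim stack of size 10, so its Grundy value is 10.
Build the Grundy sequence for stack B with g(k) = mex{g(k−s) : s ∈ {3, 5}, s ≤ k}:
k:     0  1  2  3  4  5  6  7  8  9 10
g(k):  0  0  0  1  1  1  2  2  0  0  0
So g(10) = 0.
The value of a disjunctive sum is the nim-sum of the parts.
Combined value = 10 ⊕ 0 = 10.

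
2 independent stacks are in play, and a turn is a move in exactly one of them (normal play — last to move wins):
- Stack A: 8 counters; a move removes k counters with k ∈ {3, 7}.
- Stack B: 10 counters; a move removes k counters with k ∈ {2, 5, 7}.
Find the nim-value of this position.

2

For stack A, compute g(0), g(1), … with moves {3, 7}:
g(0) = mex{} = 0
g(1) = mex{} = 0
g(2) = mex{} = 0
g(3) = mex{0} = 1
g(4) = mex{0} = 1
g(5) = mex{0} = 1
g(6) = mex{1} = 0
g(7) = mex{0,1} = 2
g(8) = mex{0,1} = 2
So g(8) = 2.
Build the Grundy sequence for stack B with g(k) = mex{g(k−s) : s ∈ {2, 5, 7}, s ≤ k}:
k:     0  1  2  3  4  5  6  7  8  9 10
g(k):  0  0  1  1  0  2  1  3  2  2  0
So g(10) = 0.
By the Sprague-Grundy theorem, the Grundy value of a sum of independent games is the XOR of the component values.
Combined value = 2 XOR 0 = 2.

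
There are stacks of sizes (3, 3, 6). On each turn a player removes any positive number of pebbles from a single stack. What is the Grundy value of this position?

6

Bitwise XOR of the heap sizes:
  011  (3)
  011  (3)
  110  (6)
  ---
  110  (6)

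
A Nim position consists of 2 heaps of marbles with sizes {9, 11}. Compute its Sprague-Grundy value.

2

In binary:
  1001  (9)
  1011  (11)
  ----
  0010  (2)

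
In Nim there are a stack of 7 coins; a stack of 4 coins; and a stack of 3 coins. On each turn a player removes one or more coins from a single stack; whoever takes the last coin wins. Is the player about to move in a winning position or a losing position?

Losing position

In binary:
  111  (7)
  100  (4)
  011  (3)
  ---
  000  (0)
The nim-sum is 0, so this is a P-position: the player to move is in a losing position under optimal play.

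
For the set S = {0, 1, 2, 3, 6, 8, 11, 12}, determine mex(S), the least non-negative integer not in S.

4

The values 0, 1, 2, 3 are all present; 4 is the first non-negative integer missing from the set.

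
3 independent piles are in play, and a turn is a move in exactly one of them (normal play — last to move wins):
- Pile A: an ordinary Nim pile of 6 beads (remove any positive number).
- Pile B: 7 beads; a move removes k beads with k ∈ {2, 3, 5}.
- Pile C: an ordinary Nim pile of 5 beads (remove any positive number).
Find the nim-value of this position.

3

Pile A is a plain Nim pile of size 6, so its Grundy value is 6.
For pile B, compute g(0), g(1), … with moves {2, 3, 5}:
g(0) = mex{} = 0
g(1) = mex{} = 0
g(2) = mex{0} = 1
g(3) = mex{0} = 1
g(4) = mex{0,1} = 2
g(5) = mex{0,1} = 2
g(6) = mex{0,1,2} = 3
g(7) = mex{1,2} = 0
So g(7) = 0.
Pile C is a plain Nim pile of size 5, so its Grundy value is 5.
The value of a disjunctive sum is the nim-sum of the parts.
Combined value = 6 XOR 0 XOR 5 = 3.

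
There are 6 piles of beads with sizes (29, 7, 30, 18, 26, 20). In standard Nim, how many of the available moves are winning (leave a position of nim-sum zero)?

5

Nim-sum: 29 XOR 7 XOR 30 XOR 18 XOR 26 XOR 20 = 24.
The overall nim-sum is X = 24. A pile of size p has a winning move iff p XOR X < p (reduce it to p XOR X).
  29: 29 XOR 24 = 5 < 29 — winning move (to 5).
  7: 7 XOR 24 = 31 ≥ 7 — no move.
  30: 30 XOR 24 = 6 < 30 — winning move (to 6).
  18: 18 XOR 24 = 10 < 18 — winning move (to 10).
  26: 26 XOR 24 = 2 < 26 — winning move (to 2).
  20: 20 XOR 24 = 12 < 20 — winning move (to 12).
That gives 5 winning moves.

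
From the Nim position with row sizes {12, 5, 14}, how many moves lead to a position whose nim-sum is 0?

3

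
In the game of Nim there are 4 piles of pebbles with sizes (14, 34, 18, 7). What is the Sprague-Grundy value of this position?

57

Compute the nim-sum pairwise:
14 ⊕ 34 = 44
44 ⊕ 18 = 62
62 ⊕ 7 = 57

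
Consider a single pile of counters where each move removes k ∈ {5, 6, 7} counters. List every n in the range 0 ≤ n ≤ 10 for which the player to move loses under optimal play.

Grundy values for subtraction set {5, 6, 7}:
g(0) = mex{} = 0
g(1) = mex{} = 0
g(2) = mex{} = 0
g(3) = mex{} = 0
g(4) = mex{} = 0
g(5) = mex{0} = 1
g(6) = mex{0} = 1
g(7) = mex{0} = 1
g(8) = mex{0} = 1
g(9) = mex{0} = 1
g(10) = mex{0,1} = 2
The P-positions (g = 0) in 0..10 are 0, 1, 2, 3, 4.

0, 1, 2, 3, 4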